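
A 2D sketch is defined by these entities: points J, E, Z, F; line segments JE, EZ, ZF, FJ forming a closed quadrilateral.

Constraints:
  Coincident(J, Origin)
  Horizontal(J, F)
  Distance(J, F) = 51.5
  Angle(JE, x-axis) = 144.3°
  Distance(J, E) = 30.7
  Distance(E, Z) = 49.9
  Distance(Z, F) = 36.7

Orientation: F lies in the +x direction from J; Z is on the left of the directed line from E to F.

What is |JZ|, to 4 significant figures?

34.88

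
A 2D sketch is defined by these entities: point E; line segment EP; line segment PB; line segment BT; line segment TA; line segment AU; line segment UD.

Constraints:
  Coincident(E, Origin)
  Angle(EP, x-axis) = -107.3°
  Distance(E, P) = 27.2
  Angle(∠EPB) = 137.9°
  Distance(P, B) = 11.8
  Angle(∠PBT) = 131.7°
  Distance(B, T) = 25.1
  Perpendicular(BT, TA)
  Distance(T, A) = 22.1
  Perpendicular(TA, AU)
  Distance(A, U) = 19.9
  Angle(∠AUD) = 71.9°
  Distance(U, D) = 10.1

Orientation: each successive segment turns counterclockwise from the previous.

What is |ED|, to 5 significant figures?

28.437

TA ⟂ AU, so AU runs at 163.10°; with |AU| = 19.9, U = (8.2609, -17.047). ∠AUD = 71.9° gives UD at -88.800° from the x-axis; with |UD| = 10.1, D = (8.4724, -27.145). Then |ED| = |D − E| = 28.437.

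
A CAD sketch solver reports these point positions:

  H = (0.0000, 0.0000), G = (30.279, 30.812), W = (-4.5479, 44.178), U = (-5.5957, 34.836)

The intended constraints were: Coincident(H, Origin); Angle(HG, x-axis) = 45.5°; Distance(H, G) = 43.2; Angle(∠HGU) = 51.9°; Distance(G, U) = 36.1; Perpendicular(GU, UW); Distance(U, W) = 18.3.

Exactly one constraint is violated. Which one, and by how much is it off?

Distance(U, W) = 18.3 — off by 8.90.

H = (0.00, 0.00) ✓; HG at 45.50° ✓; |HG| = 43.20 ✓; ∠HGU = 51.90° ✓; |GU| = 36.10 ✓; ∠(GU, UW) = 90.00° ✓; |UW| = 9.401 ✗.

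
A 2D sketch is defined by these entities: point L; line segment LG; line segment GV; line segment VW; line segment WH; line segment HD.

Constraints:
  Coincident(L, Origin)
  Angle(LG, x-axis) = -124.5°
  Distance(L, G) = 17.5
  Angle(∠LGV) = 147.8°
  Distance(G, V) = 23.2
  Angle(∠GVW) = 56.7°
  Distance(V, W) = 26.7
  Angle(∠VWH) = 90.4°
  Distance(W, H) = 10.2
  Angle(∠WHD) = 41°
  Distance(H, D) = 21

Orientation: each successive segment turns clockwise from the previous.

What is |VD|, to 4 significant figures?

14.03

L is at the origin; LG runs at -124.5° with length 17.5, so G = (-9.912, -14.42). ∠LGV = 147.8° gives GV at -156.7° from the x-axis; with |GV| = 23.2, V = (-31.22, -23.60). ∠GVW = 56.7° gives VW at 80.00° from the x-axis; with |VW| = 26.7, W = (-26.58, 2.696). ∠VWH = 90.4° gives WH at -9.600° from the x-axis; with |WH| = 10.2, H = (-16.53, 0.9945). ∠WHD = 41.0° gives HD at -148.6° from the x-axis; with |HD| = 21.0, D = (-34.45, -9.947). Then |VD| = |D − V| = 14.03.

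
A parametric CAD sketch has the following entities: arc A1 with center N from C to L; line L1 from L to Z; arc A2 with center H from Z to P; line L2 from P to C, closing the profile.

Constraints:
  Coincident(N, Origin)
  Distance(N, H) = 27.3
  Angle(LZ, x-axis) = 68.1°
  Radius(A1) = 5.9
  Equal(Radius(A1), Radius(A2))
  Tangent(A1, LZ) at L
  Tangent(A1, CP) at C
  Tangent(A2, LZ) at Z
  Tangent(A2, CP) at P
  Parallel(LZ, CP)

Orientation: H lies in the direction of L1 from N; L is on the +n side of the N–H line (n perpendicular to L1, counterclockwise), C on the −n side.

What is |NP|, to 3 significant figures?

27.9

Tangency of A1 to both parallel lines with radius 5.9 puts L and C at N ± 5.9·n: L = (-5.47, 2.20), C = (5.47, -2.20). Equal radii place Z and P the same way about H: Z = H + 5.9·n = (4.71, 27.5), P = H − 5.9·n = (15.7, 23.1). Then |NP| = |P − N| = 27.9.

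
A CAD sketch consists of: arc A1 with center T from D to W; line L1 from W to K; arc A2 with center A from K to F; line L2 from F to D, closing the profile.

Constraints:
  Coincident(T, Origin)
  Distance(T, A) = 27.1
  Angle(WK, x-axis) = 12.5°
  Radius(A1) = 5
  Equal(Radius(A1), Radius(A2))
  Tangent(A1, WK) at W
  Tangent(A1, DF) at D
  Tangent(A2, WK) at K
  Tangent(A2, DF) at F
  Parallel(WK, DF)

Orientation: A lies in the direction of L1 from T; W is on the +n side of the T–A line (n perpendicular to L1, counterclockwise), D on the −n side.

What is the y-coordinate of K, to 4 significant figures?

10.75

Tangency of A1 to both parallel lines with radius 5.0 puts W and D at T ± 5.0·n: W = (-1.082, 4.881), D = (1.082, -4.881). Equal radii place K and F the same way about A: K = A + 5.0·n = (25.38, 10.75), F = A − 5.0·n = (27.54, 0.9840). So K.y = 10.75.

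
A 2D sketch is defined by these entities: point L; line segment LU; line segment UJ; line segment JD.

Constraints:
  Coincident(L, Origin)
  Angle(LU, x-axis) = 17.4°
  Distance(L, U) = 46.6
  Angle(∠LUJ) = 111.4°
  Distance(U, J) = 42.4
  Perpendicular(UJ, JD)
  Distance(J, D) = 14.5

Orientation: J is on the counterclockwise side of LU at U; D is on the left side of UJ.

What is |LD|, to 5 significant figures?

66.055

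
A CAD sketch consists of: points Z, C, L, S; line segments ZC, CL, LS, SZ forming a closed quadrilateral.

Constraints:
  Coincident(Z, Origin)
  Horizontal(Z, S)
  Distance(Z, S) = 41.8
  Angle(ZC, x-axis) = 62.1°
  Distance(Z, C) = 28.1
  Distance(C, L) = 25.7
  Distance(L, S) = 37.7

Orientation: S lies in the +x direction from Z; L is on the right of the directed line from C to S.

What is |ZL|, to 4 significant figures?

4.181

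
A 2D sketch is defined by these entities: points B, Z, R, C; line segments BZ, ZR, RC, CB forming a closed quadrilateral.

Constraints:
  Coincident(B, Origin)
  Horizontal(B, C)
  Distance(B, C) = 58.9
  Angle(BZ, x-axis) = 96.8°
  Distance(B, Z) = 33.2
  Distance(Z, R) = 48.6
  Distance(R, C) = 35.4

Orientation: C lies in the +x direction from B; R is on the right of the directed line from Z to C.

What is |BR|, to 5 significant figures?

25.055

Checks: |ZR| = 48.60 ✓; |RC| = 35.40 ✓.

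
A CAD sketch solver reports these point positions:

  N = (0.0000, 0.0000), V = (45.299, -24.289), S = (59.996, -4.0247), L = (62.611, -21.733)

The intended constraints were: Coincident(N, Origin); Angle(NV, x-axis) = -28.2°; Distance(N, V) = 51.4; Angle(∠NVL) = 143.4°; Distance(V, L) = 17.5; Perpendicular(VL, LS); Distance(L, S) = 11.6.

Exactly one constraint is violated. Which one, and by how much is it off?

Distance(L, S) = 11.6 — off by 6.30.

N = (0.00, 0.00) ✓; NV at -28.20° ✓; |NV| = 51.40 ✓; ∠NVL = 143.4° ✓; |VL| = 17.50 ✓; ∠(VL, LS) = 90.00° ✓; |LS| = 17.90 ✗.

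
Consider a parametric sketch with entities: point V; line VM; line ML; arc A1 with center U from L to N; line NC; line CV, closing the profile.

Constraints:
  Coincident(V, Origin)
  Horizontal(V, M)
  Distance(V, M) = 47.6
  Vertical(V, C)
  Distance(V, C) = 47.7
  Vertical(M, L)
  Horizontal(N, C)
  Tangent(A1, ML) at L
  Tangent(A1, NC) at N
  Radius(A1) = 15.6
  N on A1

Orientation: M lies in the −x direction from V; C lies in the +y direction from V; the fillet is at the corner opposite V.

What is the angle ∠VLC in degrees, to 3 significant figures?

52.1°

V is at the origin; VM is horizontal with |VM| = 47.6 and M on the −x side, so M = (-47.6, 0.00). VC is vertical with |VC| = 47.7 and C on the +y side, so C = (0.00, 47.7). The virtual corner opposite V is at (-47.6, 47.7). A1 meets ML tangentially, so UL is at right angles to ML and tangency of A1 to NC means the radius UN is perpendicular to NC, with radius 15.6, so the center U sits 15.6 in from both sides at U = (-32.0, 32.1). That places the tangent points at L = (-47.6, 32.1) on ML and N = (-32.0, 47.7) on NC. Then cos ∠VLC = LV·LC / (|LV||LC|), giving 52.1°.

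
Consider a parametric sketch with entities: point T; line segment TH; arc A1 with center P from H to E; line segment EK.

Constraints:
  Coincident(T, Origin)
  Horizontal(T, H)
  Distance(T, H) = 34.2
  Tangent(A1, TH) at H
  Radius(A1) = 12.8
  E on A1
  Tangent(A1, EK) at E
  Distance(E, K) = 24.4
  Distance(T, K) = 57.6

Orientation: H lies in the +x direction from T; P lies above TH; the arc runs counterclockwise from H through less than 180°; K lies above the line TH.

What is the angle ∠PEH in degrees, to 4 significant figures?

39.65°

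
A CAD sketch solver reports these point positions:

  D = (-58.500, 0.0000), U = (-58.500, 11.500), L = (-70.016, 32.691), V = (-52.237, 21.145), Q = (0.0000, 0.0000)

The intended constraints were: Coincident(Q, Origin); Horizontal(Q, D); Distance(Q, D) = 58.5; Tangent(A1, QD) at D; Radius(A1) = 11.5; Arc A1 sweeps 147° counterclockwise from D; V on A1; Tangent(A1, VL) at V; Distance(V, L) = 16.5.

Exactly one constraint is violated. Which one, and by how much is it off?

Distance(V, L) = 16.5 — off by 4.70.

Q = (0.00, 0.00) ✓; Q.y = 0.00, D.y = 0.00 ✓; |QD| = 58.50 ✓; ∠(UD, DQ) = 90.00° ✓; |UD| = 11.50 ✓; bearing(U→V) − bearing(U→D) = 147.0° ✓; |UV| = 11.50 ✓; ∠(UV, VL) = 90.00° ✓; |VL| = 21.20 ✗.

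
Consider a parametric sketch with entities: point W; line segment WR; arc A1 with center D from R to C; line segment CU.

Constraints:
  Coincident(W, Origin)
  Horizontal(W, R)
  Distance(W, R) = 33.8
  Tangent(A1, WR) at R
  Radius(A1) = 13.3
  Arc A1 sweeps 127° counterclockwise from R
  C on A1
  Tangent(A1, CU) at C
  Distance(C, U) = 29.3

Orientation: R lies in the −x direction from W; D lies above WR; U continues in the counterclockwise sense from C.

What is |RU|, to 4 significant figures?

45.25

On A1, R sits at bearing -90° from D; a 127° counterclockwise sweep puts C at bearing 37°, so C = D + 13.3·(cos 37°, sin 37°) = (-23.18, 21.30). The tangent condition forces DC to be normal to CU, so CU runs along (−sin 37°, cos 37°); with |CU| = 29.3, U = (-40.81, 44.70). Then |RU| = |U − R| = 45.25.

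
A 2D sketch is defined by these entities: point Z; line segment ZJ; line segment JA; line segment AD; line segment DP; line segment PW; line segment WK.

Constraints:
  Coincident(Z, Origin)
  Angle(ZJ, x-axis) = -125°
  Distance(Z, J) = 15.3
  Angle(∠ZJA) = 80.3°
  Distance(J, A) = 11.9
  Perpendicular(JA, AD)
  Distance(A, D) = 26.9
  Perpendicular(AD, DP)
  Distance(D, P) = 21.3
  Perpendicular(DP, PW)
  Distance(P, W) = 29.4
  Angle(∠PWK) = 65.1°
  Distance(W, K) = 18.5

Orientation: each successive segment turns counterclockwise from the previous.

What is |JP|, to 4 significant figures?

28.50

Z is at the origin; ZJ runs at -125.0° with length 15.3, so J = (-8.776, -12.53). ∠ZJA = 80.3° gives JA at -25.30° from the x-axis; with |JA| = 11.9, A = (1.983, -17.62). JA ⟂ AD, so AD runs at 64.70°; with |AD| = 26.9, D = (13.48, 6.701). AD is perpendicular to DP, so DP runs at 154.7°; with |DP| = 21.3, P = (-5.778, 15.80). Then |JP| = |P − J| = 28.50.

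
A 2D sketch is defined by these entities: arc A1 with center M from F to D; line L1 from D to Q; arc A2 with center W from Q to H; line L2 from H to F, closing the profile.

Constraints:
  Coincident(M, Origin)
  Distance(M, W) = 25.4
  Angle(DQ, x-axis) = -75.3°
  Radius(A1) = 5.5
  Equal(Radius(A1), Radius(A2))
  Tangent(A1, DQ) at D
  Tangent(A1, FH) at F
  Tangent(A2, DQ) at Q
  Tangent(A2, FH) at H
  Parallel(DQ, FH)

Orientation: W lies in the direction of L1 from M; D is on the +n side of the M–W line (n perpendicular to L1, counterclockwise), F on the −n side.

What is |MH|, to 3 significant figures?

26.0

The slot axis is L1's direction at -75.3°, so u = (cos -75.3°, sin -75.3°) = (0.254, -0.967) and n = (−sin -75.3°, cos -75.3°) = (0.967, 0.254). M is at the origin and W lies 25.4 along u from M, so W = 25.4·u = (6.45, -24.6). Tangency of A1 to both parallel lines with radius 5.5 puts D and F at M ± 5.5·n: D = (5.32, 1.40), F = (-5.32, -1.40). Equal radii place Q and H the same way about W: Q = W + 5.5·n = (11.8, -23.2), H = W − 5.5·n = (1.13, -26.0). Then |MH| = |H − M| = 26.0.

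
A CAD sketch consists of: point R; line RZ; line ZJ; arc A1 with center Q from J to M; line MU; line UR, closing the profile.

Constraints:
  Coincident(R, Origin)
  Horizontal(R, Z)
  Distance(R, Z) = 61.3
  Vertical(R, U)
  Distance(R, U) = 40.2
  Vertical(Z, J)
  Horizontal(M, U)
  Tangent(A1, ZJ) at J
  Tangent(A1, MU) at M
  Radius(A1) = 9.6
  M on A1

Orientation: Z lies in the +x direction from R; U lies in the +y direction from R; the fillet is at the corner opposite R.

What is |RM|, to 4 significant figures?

65.49

R is at the origin; RZ is horizontal with |RZ| = 61.3 and Z on the +x side, so Z = (61.30, 0.000). R and U share the same x with |RU| = 40.2 and U on the +y side, so U = (0.000, 40.20). The virtual corner opposite R is at (61.30, 40.20). Since A1 is tangent to ZJ there, QJ ⟂ ZJ and A1 meets MU tangentially, so QM is at right angles to MU, with radius 9.6, so the center Q sits 9.6 in from both sides at Q = (51.70, 30.60). That places the tangent points at J = (61.30, 30.60) on ZJ and M = (51.70, 40.20) on MU. Then |RM| = |M − R| = 65.49.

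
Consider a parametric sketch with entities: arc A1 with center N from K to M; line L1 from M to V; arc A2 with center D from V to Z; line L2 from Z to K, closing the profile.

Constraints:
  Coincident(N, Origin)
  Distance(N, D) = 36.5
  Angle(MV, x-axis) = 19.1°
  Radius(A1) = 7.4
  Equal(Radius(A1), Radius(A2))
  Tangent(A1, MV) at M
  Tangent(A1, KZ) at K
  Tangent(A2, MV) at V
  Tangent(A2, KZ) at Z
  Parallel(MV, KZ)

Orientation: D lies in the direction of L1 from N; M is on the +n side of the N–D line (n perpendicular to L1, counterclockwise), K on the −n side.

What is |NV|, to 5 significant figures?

37.243

The slot axis is L1's direction at 19.1°, so u = (cos 19.1°, sin 19.1°) = (0.94495, 0.32722) and n = (−sin 19.1°, cos 19.1°) = (-0.32722, 0.94495). N is at the origin and D lies 36.5 along u from N, so D = 36.5·u = (34.491, 11.943). Tangency of A1 to both parallel lines with radius 7.4 puts M and K at N ± 7.4·n: M = (-2.4214, 6.9926), K = (2.4214, -6.9926). Equal radii place V and Z the same way about D: V = D + 7.4·n = (32.069, 18.936), Z = D − 7.4·n = (36.912, 4.9508). Then |NV| = |V − N| = 37.243.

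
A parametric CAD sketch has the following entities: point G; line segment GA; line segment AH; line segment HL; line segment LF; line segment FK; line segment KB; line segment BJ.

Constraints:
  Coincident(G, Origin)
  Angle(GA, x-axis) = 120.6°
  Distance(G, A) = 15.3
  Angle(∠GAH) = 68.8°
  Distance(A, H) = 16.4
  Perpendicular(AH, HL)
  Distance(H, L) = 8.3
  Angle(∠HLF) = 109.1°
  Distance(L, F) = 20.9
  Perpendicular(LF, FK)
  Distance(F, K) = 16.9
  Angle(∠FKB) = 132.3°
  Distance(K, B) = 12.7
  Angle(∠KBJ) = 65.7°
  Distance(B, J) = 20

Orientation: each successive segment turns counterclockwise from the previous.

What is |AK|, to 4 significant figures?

8.918

∠HLF = 109.1° gives LF at 32.70° from the x-axis; with |LF| = 20.9, F = (6.180, 6.440). LF ⟂ FK, so FK runs at 122.7°; with |FK| = 16.9, K = (-2.950, 20.66). Then |AK| = |K − A| = 8.918.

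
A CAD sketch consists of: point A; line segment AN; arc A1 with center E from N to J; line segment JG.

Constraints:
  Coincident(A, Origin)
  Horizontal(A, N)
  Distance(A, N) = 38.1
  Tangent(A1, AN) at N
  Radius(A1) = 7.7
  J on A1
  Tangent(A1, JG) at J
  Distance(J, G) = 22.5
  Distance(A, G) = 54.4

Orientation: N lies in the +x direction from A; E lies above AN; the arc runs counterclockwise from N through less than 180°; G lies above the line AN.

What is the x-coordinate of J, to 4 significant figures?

45.80

Checks: |EJ| = 7.700 ✓; ∠(EJ, JG) = 90.00° ✓; |JG| = 22.50 ✓; |AG| = 54.40 ✓.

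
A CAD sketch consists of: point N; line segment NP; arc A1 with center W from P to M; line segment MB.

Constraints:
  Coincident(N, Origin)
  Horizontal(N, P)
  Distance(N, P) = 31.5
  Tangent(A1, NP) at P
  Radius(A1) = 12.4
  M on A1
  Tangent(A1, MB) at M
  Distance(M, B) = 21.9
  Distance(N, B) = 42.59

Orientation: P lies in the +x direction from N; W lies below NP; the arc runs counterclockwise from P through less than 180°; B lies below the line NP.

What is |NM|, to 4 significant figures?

24.04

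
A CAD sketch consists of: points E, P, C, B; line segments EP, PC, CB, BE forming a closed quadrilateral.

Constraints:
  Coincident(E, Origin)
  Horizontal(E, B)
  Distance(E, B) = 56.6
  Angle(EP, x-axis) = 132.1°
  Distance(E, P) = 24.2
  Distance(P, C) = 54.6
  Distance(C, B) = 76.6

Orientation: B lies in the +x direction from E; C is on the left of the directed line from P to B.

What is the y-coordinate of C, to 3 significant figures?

63.5

Checks: E = (0.00, 0.00) ✓; |PC| = 54.60 ✓; |CB| = 76.60 ✓.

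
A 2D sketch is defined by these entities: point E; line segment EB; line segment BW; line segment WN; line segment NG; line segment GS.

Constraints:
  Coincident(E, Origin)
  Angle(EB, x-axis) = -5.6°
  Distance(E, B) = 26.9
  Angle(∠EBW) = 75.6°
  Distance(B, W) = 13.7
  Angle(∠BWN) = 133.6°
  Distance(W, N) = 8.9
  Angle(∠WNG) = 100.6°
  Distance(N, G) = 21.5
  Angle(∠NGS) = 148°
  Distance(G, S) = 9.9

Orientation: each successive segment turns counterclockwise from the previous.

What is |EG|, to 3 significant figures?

2.25

∠BWN = 133.6° gives WN at 145° from the x-axis; with |WN| = 8.9, N = (17.4, 16.0). ∠WNG = 100.6° gives NG at -135° from the x-axis; with |NG| = 21.5, G = (2.06, 0.897). Then |EG| = |G − E| = 2.25.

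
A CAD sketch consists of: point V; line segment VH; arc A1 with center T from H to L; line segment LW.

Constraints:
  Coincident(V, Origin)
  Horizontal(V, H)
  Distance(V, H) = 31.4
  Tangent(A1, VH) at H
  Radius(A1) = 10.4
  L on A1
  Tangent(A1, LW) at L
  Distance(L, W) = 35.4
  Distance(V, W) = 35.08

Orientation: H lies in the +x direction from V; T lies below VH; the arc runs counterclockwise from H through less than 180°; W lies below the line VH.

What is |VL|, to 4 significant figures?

23.11

Checks: |TL| = 10.40 ✓; ∠(TL, LW) = 90.00° ✓; |LW| = 35.40 ✓; |VW| = 35.08 ✓.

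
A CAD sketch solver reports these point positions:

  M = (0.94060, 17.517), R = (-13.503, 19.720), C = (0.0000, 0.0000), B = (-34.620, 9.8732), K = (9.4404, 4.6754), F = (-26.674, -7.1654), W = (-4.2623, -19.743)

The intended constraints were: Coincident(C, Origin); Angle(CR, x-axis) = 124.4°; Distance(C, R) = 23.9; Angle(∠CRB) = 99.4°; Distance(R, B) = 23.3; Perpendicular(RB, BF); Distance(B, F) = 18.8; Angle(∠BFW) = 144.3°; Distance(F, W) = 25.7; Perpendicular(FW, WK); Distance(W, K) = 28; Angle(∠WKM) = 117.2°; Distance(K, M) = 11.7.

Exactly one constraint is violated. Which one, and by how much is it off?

Distance(K, M) = 11.7 — off by 3.70.

C = (0.00, 0.00) ✓; CR at 124.4° ✓; |CR| = 23.90 ✓; ∠CRB = 99.40° ✓; |RB| = 23.30 ✓; ∠(RB, BF) = 90.00° ✓; |BF| = 18.80 ✓; ∠BFW = 144.3° ✓; |FW| = 25.70 ✓; ∠(FW, WK) = 90.00° ✓; |WK| = 28.00 ✓; ∠WKM = 117.2° ✓; |KM| = 15.40 ✗.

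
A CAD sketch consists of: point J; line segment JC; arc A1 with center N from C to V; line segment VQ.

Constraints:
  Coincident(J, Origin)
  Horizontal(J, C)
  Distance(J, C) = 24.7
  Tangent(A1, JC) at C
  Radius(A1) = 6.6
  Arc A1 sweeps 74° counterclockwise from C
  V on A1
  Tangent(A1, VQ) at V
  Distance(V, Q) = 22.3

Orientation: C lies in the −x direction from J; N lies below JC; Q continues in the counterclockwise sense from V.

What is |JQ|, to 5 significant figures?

45.503

On A1, C sits at bearing 90° from N; a 74° counterclockwise sweep puts V at bearing 164°, so V = N + 6.6·(cos 164°, sin 164°) = (-31.044, -4.7808). Since A1 is tangent to VQ there, NV ⟂ VQ, so VQ runs along (−sin 164°, cos 164°); with |VQ| = 22.3, Q = (-37.191, -26.217). Then |JQ| = |Q − J| = 45.503.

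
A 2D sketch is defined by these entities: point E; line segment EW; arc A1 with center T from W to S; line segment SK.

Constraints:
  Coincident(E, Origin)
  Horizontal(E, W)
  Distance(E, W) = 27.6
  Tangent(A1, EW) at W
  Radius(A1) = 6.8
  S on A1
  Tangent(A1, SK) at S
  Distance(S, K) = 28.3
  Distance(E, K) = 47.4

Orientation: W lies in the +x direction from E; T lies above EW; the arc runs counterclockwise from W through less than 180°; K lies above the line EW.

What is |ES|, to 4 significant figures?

35.18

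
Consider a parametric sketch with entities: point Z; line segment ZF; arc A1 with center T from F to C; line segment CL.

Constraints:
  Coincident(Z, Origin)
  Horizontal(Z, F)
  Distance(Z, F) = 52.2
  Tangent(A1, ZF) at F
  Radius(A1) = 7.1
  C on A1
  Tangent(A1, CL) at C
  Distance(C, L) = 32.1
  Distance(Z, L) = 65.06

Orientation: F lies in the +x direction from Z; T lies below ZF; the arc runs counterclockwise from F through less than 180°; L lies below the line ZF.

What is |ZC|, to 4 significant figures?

46.01

Checks: Z = (0.00, 0.00) ✓; |TC| = 7.100 ✓; ∠(TC, CL) = 90.00° ✓; |CL| = 32.10 ✓; |ZL| = 65.06 ✓.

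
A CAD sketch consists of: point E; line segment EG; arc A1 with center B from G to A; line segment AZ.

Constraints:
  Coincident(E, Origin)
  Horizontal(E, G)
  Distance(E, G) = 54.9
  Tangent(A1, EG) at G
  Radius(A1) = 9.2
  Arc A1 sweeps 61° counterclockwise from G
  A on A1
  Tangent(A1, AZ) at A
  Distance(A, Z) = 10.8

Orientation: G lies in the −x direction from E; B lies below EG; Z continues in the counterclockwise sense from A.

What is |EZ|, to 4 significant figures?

69.64

On A1, G sits at bearing 90° from B; a 61° counterclockwise sweep puts A at bearing 151°, so A = B + 9.2·(cos 151°, sin 151°) = (-62.95, -4.740). Since A1 is tangent to AZ there, BA ⟂ AZ, so AZ runs along (−sin 151°, cos 151°); with |AZ| = 10.8, Z = (-68.18, -14.19). Then |EZ| = |Z − E| = 69.64.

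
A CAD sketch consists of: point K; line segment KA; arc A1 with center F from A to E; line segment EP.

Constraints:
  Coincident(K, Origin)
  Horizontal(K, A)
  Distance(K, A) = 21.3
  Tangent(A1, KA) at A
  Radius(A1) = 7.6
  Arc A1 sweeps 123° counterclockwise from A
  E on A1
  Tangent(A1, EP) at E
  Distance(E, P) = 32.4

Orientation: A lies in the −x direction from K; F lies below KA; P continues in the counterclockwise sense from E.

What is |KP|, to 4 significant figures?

40.18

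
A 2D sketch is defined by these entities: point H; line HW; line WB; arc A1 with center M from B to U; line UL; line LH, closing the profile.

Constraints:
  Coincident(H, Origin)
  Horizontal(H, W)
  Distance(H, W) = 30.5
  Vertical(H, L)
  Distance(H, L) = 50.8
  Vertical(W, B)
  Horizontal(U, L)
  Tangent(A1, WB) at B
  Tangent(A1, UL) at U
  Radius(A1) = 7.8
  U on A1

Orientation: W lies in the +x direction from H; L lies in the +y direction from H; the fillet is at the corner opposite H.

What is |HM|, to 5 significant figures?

48.624

H is at the origin; H and W share the same y with |HW| = 30.5 and W on the +x side, so W = (30.500, 0.0000). HL is vertical with |HL| = 50.8 and L on the +y side, so L = (0.0000, 50.800). The virtual corner opposite H is at (30.500, 50.800). Tangency of A1 to WB means the radius MB is perpendicular to WB and A1 meets UL tangentially, so MU is at right angles to UL, with radius 7.8, so the center M sits 7.8 in from both sides at M = (22.700, 43.000). Then |HM| = |M − H| = 48.624.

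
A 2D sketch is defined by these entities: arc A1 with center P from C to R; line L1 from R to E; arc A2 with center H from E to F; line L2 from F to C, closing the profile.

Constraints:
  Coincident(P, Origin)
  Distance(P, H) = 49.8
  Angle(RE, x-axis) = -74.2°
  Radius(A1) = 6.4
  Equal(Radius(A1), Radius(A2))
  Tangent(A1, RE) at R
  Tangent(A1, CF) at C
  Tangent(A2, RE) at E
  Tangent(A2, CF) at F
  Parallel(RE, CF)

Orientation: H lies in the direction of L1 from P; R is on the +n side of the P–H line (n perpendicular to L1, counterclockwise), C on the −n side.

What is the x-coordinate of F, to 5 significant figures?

7.4014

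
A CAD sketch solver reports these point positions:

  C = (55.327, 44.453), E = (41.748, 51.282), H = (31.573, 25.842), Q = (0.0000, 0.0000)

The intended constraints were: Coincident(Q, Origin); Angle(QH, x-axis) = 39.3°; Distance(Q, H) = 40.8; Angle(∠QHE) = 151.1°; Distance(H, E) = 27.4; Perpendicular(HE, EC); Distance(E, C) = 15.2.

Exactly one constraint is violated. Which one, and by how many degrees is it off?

Perpendicular(HE, EC) — off by 4.90°.

Q = (0.00, 0.00) ✓; QH at 39.30° ✓; |QH| = 40.80 ✓; ∠QHE = 151.1° ✓; |HE| = 27.40 ✓; ∠(HE, EC) = 94.90° ✗; |EC| = 15.20 ✓.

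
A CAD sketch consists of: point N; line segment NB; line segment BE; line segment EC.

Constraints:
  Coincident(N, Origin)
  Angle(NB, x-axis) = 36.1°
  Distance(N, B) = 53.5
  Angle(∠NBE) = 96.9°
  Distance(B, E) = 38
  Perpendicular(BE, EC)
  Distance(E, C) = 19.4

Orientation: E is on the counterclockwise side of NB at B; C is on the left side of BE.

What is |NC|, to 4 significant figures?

55.77

N is at the origin; NB runs at 36.1° with length 53.5, so B = 53.5·(cos 36.1°, sin 36.1°) = (43.23, 31.52). ∠NBE = 96.9°, so BE runs at 36.1° + (180° − 96.9°) = 119.2° from the x-axis; with |BE| = 38.0, E = B + 38.0·(cos 119.2°, sin 119.2°) = (24.69, 64.69). The perpendicularity gives EC at right angles to BE; with |EC| = 19.4 on the left of BE, C = E + 19.4·(-0.8729, -0.4879) = (7.754, 55.23). Then |NC| = |C − N| = 55.77.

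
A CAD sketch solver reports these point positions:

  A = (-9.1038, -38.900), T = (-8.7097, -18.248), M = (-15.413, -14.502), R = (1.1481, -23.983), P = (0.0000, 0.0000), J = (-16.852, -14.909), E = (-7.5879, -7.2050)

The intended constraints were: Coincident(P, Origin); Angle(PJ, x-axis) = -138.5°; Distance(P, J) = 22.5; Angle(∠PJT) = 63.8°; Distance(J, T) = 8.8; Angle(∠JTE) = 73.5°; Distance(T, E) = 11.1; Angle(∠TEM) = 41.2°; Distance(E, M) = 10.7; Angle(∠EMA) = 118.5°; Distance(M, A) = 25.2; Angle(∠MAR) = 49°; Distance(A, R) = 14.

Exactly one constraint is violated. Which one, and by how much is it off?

Distance(A, R) = 14 — off by 4.10.

P = (0.00, 0.00) ✓; PJ at -138.5° ✓; |PJ| = 22.50 ✓; ∠PJT = 63.80° ✓; |JT| = 8.800 ✓; ∠JTE = 73.50° ✓; |TE| = 11.10 ✓; ∠TEM = 41.20° ✓; |EM| = 10.70 ✓; ∠EMA = 118.5° ✓; |MA| = 25.20 ✓; ∠MAR = 49.00° ✓; |AR| = 18.10 ✗.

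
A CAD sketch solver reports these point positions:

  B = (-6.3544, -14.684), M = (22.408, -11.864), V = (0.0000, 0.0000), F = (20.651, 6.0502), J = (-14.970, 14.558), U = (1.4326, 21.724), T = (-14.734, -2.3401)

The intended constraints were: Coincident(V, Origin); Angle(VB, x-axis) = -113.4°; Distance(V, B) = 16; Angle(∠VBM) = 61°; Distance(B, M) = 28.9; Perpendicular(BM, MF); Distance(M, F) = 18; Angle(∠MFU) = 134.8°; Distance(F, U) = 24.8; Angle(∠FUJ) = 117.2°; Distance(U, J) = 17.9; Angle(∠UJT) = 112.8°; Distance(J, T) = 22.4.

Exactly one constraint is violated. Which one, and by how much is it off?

Distance(J, T) = 22.4 — off by 5.50.

V = (0.00, 0.00) ✓; VB at -113.4° ✓; |VB| = 16.00 ✓; ∠VBM = 61.00° ✓; |BM| = 28.90 ✓; ∠(BM, MF) = 90.00° ✓; |MF| = 18.00 ✓; ∠MFU = 134.8° ✓; |FU| = 24.80 ✓; ∠FUJ = 117.2° ✓; |UJ| = 17.90 ✓; ∠UJT = 112.8° ✓; |JT| = 16.90 ✗.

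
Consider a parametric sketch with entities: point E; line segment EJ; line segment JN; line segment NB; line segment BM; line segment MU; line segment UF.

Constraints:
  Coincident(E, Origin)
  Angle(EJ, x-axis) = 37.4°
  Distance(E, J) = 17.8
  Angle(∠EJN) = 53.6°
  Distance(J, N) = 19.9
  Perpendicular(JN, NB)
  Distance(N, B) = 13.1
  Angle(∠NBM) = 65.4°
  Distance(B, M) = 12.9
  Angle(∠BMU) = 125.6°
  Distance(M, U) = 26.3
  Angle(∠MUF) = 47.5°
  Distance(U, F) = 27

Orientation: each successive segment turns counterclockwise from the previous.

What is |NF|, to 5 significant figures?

7.4294

E is at the origin; EJ runs at 37.4° with length 17.8, so J = (14.141, 10.811). ∠EJN = 53.6° gives JN at 163.80° from the x-axis; with |JN| = 19.9, N = (-4.9693, 16.363). The perpendicularity gives NB at right angles to JN, so NB runs at -106.20°; with |NB| = 13.1, B = (-8.6240, 3.7834). ∠NBM = 65.4° gives BM at 8.4000° from the x-axis; with |BM| = 12.9, M = (4.1376, 5.6678). ∠BMU = 125.6° gives MU at 62.800° from the x-axis; with |MU| = 26.3, U = (16.159, 29.059). ∠MUF = 47.5° gives UF at -164.70° from the x-axis; with |UF| = 27.0, F = (-9.8838, 21.935). Then |NF| = |F − N| = 7.4294.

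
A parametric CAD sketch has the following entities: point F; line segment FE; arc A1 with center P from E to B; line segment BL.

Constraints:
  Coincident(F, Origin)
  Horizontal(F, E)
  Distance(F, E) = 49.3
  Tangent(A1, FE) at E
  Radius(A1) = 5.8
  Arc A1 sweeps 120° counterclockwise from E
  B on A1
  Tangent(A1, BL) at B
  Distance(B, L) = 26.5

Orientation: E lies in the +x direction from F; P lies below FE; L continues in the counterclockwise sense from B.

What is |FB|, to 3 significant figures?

45.1

A1 meets FE tangentially, so PE is at right angles to FE, so P = E + (0, -5.8) = (49.3, -5.80). On A1, E sits at bearing 90° from P; a 120° counterclockwise sweep puts B at bearing 210°, so B = P + 5.8·(cos 210°, sin 210°) = (44.3, -8.70). Then |FB| = |B − F| = 45.1.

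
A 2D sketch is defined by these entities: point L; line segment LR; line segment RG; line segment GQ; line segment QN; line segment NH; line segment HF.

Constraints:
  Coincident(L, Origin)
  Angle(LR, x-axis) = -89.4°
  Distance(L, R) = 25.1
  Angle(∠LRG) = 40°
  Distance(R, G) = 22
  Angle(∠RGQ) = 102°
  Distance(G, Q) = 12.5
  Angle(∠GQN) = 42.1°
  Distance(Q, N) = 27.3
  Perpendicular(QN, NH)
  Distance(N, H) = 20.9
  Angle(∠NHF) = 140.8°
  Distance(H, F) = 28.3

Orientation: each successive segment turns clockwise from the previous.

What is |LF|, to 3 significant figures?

49.7

QN is perpendicular to NH, so NH runs at -175°; with |NH| = 20.9, H = (-25.1, -27.4). ∠NHF = 140.8° gives HF at 146° from the x-axis; with |HF| = 28.3, F = (-48.4, -11.4). Then |LF| = |F − L| = 49.7.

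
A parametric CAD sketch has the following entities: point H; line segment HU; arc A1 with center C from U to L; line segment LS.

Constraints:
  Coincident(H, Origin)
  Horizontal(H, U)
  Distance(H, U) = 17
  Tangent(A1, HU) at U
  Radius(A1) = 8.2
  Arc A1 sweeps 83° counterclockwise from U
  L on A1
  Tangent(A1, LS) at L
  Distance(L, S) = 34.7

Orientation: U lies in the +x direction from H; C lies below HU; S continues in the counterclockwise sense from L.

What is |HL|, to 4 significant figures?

11.42

H is at the origin; HU is horizontal with |HU| = 17.0 and U on the +x side, so U = (17.00, 0.000). The tangent condition forces CU to be normal to HU, so C = U + (0, -8.2) = (17.00, -8.200). On A1, U sits at bearing 90° from C; an 83° counterclockwise sweep puts L at bearing 173°, so L = C + 8.2·(cos 173°, sin 173°) = (8.861, -7.201). Then |HL| = |L − H| = 11.42.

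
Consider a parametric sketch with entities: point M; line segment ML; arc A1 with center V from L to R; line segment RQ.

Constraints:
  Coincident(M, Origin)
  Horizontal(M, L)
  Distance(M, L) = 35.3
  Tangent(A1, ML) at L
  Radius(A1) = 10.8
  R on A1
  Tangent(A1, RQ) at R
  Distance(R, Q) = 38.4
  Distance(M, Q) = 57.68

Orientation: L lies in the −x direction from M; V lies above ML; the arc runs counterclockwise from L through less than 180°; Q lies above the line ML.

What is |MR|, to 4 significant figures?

27.30

M is at the origin; M and L share the same y with |ML| = 35.3 and L on the −x side, so L = (-35.30, 0.000). The tangent condition forces VL to be normal to ML, so V = L + (0, 10.8) = (-35.30, 10.80). Since VR ⟂ RQ (tangency), |VQ| = √(10.8² + 38.4²) = 39.89 regardless of where R sits on A1. So Q lies on both circle(M, 57.68) and circle(V, 39.89); the above-ML intersection is Q = (-28.56, 50.12). R is the foot of the tangent from Q: R = (-24.56, 11.92).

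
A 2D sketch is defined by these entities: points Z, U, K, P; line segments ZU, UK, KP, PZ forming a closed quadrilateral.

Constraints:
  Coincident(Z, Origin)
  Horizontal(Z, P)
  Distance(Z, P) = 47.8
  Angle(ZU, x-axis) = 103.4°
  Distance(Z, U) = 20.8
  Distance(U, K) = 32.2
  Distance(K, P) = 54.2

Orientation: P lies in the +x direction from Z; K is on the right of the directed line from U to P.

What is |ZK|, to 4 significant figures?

12.99

Z is at the origin; Z and P share the same y with |ZP| = 47.8 and P in +x, so P = (47.8, 0). ZU runs at 103.4° with |ZU| = 20.8, so U = (-4.820, 20.23). K is determined by |UK| = 32.2 and |KP| = 54.2 together: it lies at the intersection of circle(U, 32.2) and circle(P, 54.2). With |UP| = 56.38, the foot of the radical line on UP is 11.33 from U and the perpendicular offset is √(32.2² − 11.33²) = 30.14. Taking the right-of-UP solution: K = (-5.063, -11.97).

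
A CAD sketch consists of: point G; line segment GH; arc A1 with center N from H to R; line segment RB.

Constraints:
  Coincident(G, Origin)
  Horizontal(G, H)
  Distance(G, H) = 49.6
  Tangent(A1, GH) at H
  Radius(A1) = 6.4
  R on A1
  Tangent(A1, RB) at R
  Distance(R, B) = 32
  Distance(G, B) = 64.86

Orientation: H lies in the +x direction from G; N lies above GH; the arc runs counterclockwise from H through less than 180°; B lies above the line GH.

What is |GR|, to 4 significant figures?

56.41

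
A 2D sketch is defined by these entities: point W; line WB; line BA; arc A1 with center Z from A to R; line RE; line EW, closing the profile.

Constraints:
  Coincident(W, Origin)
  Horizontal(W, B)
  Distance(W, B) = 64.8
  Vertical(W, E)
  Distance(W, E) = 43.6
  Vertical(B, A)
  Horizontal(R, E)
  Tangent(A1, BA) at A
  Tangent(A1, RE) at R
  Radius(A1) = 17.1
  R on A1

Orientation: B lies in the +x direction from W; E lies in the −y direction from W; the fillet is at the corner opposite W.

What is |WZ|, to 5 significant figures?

54.567

W and E share the same x with |WE| = 43.6 and E on the −y side, so E = (0.0000, -43.600). The virtual corner opposite W is at (64.800, -43.600). A1 meets BA tangentially, so ZA is at right angles to BA and the tangent condition forces ZR to be normal to RE, with radius 17.1, so the center Z sits 17.1 in from both sides at Z = (47.700, -26.500). Then |WZ| = |Z − W| = 54.567.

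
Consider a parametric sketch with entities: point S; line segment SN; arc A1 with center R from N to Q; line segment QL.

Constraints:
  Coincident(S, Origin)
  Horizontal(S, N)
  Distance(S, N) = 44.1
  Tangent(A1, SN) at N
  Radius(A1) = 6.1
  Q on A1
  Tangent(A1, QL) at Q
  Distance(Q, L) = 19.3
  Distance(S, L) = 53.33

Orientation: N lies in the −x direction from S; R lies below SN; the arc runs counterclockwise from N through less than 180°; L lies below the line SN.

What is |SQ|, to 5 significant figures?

50.613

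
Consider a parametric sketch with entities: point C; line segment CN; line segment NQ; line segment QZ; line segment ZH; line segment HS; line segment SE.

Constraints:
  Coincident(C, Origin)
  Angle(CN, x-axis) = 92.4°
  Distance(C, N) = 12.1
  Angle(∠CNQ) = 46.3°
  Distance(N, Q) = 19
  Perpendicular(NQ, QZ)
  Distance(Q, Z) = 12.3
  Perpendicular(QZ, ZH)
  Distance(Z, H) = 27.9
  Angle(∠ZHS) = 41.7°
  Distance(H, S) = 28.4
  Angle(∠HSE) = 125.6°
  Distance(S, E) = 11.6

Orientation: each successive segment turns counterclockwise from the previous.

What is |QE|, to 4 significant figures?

6.139

∠ZHS = 41.7° gives HS at -175.6° from the x-axis; with |HS| = 28.4, S = (-13.79, 7.795). ∠HSE = 125.6° gives SE at -121.2° from the x-axis; with |SE| = 11.6, E = (-19.80, -2.128). Then |QE| = |E − Q| = 6.139.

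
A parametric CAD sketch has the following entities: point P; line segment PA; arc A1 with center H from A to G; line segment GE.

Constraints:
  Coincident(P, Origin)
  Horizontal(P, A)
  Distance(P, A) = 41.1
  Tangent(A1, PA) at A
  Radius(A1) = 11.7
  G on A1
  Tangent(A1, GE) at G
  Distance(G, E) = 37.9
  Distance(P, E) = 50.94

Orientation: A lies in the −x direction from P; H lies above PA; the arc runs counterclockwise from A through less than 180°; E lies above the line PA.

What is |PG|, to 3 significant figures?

31.1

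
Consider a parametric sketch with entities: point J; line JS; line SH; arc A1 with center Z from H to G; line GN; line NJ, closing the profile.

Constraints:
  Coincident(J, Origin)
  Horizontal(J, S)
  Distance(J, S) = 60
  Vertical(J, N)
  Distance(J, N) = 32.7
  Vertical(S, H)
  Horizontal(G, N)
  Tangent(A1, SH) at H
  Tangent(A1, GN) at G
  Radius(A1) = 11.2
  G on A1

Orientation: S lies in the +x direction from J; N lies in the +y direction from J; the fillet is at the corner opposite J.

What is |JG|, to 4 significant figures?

58.74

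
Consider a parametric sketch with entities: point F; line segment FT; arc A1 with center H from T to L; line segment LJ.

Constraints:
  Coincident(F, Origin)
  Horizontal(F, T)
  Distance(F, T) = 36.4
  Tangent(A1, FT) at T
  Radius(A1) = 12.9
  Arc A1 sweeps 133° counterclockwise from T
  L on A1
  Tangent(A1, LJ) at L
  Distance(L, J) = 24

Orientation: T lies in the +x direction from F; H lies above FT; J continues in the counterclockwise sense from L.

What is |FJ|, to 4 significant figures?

49.08

F is at the origin; F and T share the same y with |FT| = 36.4 and T on the +x side, so T = (36.40, 0.000). A1 meets FT tangentially, so HT is at right angles to FT, so H = T + (0, 12.9) = (36.40, 12.90). On A1, T sits at bearing -90° from H; a 133° counterclockwise sweep puts L at bearing 43°, so L = H + 12.9·(cos 43°, sin 43°) = (45.83, 21.70). Since A1 is tangent to LJ there, HL ⟂ LJ, so LJ runs along (−sin 43°, cos 43°); with |LJ| = 24.0, J = (29.47, 39.25). Then |FJ| = |J − F| = 49.08.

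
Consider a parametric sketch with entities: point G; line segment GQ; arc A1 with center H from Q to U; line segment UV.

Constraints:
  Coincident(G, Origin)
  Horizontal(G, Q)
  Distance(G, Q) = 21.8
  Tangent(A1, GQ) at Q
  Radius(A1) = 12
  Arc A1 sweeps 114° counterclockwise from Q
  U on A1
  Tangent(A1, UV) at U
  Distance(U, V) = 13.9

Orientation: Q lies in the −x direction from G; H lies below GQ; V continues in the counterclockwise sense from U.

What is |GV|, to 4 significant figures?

40.12

G is at the origin; G and Q share the same y with |GQ| = 21.8 and Q on the −x side, so Q = (-21.80, 0.000). The tangent condition forces HQ to be normal to GQ, so H = Q + (0, -12) = (-21.80, -12.00). On A1, Q sits at bearing 90° from H; a 114° counterclockwise sweep puts U at bearing 204°, so U = H + 12.0·(cos 204°, sin 204°) = (-32.76, -16.88). The tangent condition forces HU to be normal to UV, so UV runs along (−sin 204°, cos 204°); with |UV| = 13.9, V = (-27.11, -29.58). Then |GV| = |V − G| = 40.12.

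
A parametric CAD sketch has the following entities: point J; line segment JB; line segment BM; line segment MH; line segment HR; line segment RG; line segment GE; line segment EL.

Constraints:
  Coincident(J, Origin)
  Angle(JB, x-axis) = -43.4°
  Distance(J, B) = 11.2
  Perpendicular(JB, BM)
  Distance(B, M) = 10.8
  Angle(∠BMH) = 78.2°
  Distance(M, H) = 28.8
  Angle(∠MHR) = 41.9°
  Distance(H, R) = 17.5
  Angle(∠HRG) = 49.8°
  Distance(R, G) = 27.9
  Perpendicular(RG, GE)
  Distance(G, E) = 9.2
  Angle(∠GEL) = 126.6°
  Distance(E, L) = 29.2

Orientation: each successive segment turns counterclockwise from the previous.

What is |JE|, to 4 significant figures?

27.08

J is at the origin; JB runs at -43.4° with length 11.2, so B = (8.138, -7.695). The perpendicularity gives BM at right angles to JB, so BM runs at 46.60°; with |BM| = 10.8, M = (15.56, 0.1516). ∠BMH = 78.2° gives MH at 148.4° from the x-axis; with |MH| = 28.8, H = (-8.972, 15.24). ∠MHR = 41.9° gives HR at -73.50° from the x-axis; with |HR| = 17.5, R = (-4.001, -1.537). ∠HRG = 49.8° gives RG at 56.70° from the x-axis; with |RG| = 27.9, G = (11.32, 21.78). The perpendicularity gives GE at right angles to RG, so GE runs at 146.7°; with |GE| = 9.2, E = (3.627, 26.83). Then |JE| = |E − J| = 27.08.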